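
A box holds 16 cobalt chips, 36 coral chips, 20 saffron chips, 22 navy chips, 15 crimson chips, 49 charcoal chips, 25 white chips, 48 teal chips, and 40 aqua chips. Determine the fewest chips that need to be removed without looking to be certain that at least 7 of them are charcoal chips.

In the worst case for collecting charcoal chips, every non-charcoal chip comes out first.
There are 16 + 36 + 20 + 22 + 15 + 25 + 48 + 40 = 222 non-charcoal chips altogether.
After those, each further chip must be charcoal, so 222 + 7 = 229 draws guarantee 7 charcoal chips.

229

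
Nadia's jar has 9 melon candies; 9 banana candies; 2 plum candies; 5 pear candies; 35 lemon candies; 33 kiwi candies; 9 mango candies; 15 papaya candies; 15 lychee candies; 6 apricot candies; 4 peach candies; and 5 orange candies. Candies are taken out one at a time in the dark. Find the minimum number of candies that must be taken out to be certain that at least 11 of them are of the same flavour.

The 12 flavours are the holes; the candies drawn are the pigeons.
To avoid 11 of any one flavour, the worst case takes at most 10 of each flavour, or every candy of a flavour that has fewer than 10.
That gives 9 + 9 + 2 + 5 + 10 + 10 + 9 + 10 + 10 + 6 + 4 + 5 = 89 candies with no flavour reaching 11.
The next candy forces some flavour to 11, so 89 + 1 = 90.

90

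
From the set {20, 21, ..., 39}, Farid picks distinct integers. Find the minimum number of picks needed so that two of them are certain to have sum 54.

14

Two chosen integers sum to 54 exactly when both halves of some pair {x, 54−x} with 20 ≤ x ≤ 54−x ≤ 34 are chosen — 7 such pairs.
The remaining 6 elements (those with no distinct partner in range) can never complete a 54-sum, so the worst case takes all of them and one from each pair: 6 + 7 = 13.
By pigeonhole, the 14th integer has to be the second member of some pair, so 13 + 1 = 14.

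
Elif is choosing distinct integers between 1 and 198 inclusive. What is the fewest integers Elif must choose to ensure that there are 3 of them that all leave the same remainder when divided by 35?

71

By pigeonhole, the 35 residue classes mod 35 are the pigeonholes.
With 70 integers one could put 2 in each residue class and have no class reach 3.
The 71st integer pushes some class to 3, so 35·2 + 1 = 71.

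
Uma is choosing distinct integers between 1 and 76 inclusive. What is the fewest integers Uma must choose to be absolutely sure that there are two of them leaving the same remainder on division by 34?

35

By the pigeonhole principle, the 34 residue classes mod 34 are the pigeonholes.
With 34 integers one could put 1 in each residue class and have no class reach 2.
The 35th integer pushes some class to 2, so 34·1 + 1 = 35.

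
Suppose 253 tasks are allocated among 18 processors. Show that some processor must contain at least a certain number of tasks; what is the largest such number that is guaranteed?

15

The 18 processors are the holes and the 253 tasks are the pigeons.
If every processor held at most 14 tasks, the total would be at most 18 × 14 = 252, which is less than 253.
So some processor holds at least ⌈253/18⌉ = 15 tasks.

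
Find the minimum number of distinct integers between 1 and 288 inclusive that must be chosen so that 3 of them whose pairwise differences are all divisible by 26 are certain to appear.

Integers whose pairwise differences are multiples of 26 are exactly those sharing a remainder mod 26. By the pigeonhole principle, the 26 residue classes mod 26 are the pigeonholes.
With 52 integers one could put 2 in each residue class and have no class reach 3.
The 53rd integer pushes some class to 3, so 26·2 + 1 = 53.

53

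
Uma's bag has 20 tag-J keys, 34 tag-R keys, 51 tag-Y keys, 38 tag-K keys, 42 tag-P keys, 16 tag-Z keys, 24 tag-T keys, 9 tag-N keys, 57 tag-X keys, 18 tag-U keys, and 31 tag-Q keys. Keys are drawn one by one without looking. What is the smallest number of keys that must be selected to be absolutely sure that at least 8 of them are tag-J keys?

328

In the worst case for collecting tag-J keys, every non-tag-J key comes out first.
There are 34 + 51 + 38 + 42 + 16 + 24 + 9 + 57 + 18 + 31 = 320 non-tag-J keys altogether.
After those, each further key must be tag-J, so 320 + 8 = 328 draws guarantee 8 tag-J keys.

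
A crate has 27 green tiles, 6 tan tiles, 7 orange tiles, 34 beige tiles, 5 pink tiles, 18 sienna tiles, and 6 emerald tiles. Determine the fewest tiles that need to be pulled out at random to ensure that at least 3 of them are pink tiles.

101

In the worst case for collecting pink tiles, every non-pink tile comes out first.
There are 27 + 6 + 7 + 34 + 18 + 6 = 98 non-pink tiles altogether.
After those, each further tile must be pink, so 98 + 3 = 101 draws guarantee 3 pink tiles.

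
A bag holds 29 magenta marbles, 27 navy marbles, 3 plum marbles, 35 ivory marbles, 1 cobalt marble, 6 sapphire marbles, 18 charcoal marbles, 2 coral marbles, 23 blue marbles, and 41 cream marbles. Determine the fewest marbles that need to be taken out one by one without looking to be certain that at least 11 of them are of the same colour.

An adversary could hand out at most 10 marbles per colour (4 colours run out sooner): 10 + 10 + 3 + 10 + 1 + 6 + 10 + 2 + 10 + 10 = 72 marbles and still no colour has 11.
By pigeonhole, one more marble lands in a colour already at 10, so 73 draws are enough and 72 are not.

73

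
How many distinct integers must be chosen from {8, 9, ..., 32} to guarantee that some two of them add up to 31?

Two chosen integers sum to 31 exactly when both halves of some pair {x, 31−x} with 8 ≤ x ≤ 31−x ≤ 23 are chosen — 8 such pairs.
The remaining 9 elements (those with no distinct partner in range) can never complete a 31-sum, so the worst case takes all of them and one from each pair: 9 + 8 = 17.
The 18th integer has to be the second member of some pair, so 17 + 1 = 18.

18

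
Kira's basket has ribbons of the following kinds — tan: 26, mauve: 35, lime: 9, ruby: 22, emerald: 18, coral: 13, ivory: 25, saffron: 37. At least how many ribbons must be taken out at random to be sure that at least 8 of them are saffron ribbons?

156

In the worst case for collecting saffron ribbons, every non-saffron ribbon comes out first.
There are 26 + 35 + 9 + 22 + 18 + 13 + 25 = 148 non-saffron ribbons altogether.
After those, each further ribbon must be saffron, so 148 + 8 = 156 draws guarantee 8 saffron ribbons.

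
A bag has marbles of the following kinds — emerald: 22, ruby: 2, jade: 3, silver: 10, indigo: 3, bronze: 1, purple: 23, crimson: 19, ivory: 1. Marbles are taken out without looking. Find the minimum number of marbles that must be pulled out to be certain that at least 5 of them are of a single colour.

27

Put each drawn marble into a box by colour. The largest draw with every box below 5 takes min(count, 4) from each colour; colours with fewer than 4 contribute all they have.
Σ min(cᵢ, 4) = 4 + 2 + 3 + 4 + 3 + 1 + 4 + 4 + 1 = 26.
Draw number 26 + 1 = 27 must push one box to 5.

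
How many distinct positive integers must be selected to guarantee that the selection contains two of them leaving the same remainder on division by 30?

The 30 residue classes mod 30 are the pigeonholes.
With 30 integers one could put 1 in each residue class and have no class reach 2.
The 31st integer pushes some class to 2, so 30·1 + 1 = 31.

31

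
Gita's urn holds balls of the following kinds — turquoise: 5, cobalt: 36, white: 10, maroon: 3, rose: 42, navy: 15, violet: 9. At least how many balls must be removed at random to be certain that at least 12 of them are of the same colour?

61

By pigeonhole, put each drawn ball into a box by colour. The largest draw with every box below 12 takes min(count, 11) from each colour; colours with fewer than 11 contribute all they have.
Σ min(cᵢ, 11) = 5 + 11 + 10 + 3 + 11 + 11 + 9 = 60.
Draw number 60 + 1 = 61 must push one box to 12.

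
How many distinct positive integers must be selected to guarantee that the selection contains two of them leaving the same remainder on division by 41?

42

By pigeonhole, the 41 residue classes mod 41 are the pigeonholes.
With 41 integers one could put 1 in each residue class and have no class reach 2.
The 42nd integer pushes some class to 2, so 41·1 + 1 = 42.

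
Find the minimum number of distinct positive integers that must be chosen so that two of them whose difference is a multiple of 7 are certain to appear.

Integers whose pairwise differences are multiples of 7 are exactly those sharing a remainder mod 7. The 7 residue classes mod 7 are the pigeonholes.
With 7 integers one could put 1 in each residue class and have no class reach 2.
The 8th integer pushes some class to 2, so 7·1 + 1 = 8.

8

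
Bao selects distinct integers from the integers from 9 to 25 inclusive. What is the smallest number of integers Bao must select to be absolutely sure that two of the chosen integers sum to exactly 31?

A set avoiding the sum 31 can contain at most one of each pair {x, 31−x}, plus the 3 elements whose complement lies outside the range.
The integers 16, …, 25 (10 of them) are such a set: any two sum to at least 16+17 = 33 > 31.
Pigeonhole: any 11th integer completes one of the 7 pairs, so 11 choices force a sum of 31.

11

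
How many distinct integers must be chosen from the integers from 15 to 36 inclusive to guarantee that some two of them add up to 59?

16

Two chosen integers sum to 59 exactly when both halves of some pair {x, 59−x} with 23 ≤ x ≤ 59−x ≤ 36 are chosen — 7 such pairs.
The remaining 8 elements (those with no distinct partner in range) can never complete a 59-sum, so the worst case takes all of them and one from each pair: 8 + 7 = 15.
By pigeonhole, the 16th integer has to be the second member of some pair, so 15 + 1 = 16.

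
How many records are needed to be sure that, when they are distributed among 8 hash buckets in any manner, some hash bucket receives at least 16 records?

With 120 records one could put exactly 15 in each of the 8 hash buckets, and no hash bucket would reach 16.
One more record must land in a hash bucket that already has 15, giving it 16.
So 8 × 15 + 1 = 121 records are required.

121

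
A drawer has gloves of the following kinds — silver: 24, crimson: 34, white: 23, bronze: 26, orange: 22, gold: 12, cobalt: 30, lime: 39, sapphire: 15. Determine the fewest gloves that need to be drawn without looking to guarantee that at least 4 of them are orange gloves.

207

In the worst case for collecting orange gloves, every non-orange glove comes out first.
There are 24 + 34 + 23 + 26 + 12 + 30 + 39 + 15 = 203 non-orange gloves altogether.
After those, each further glove must be orange, so 203 + 4 = 207 draws guarantee 4 orange gloves.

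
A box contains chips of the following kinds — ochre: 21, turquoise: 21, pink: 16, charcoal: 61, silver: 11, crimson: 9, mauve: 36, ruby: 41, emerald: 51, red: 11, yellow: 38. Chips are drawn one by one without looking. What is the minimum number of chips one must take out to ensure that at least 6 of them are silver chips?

311

In the worst case for collecting silver chips, every non-silver chip comes out first.
There are 21 + 21 + 16 + 61 + 9 + 36 + 41 + 51 + 11 + 38 = 305 non-silver chips altogether.
After those, each further chip must be silver, so 305 + 6 = 311 draws guarantee 6 silver chips.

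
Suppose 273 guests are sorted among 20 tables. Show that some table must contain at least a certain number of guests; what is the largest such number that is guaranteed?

14

The 20 tables are the holes and the 273 guests are the pigeons.
If every table held at most 13 guests, the total would be at most 20 × 13 = 260, which is less than 273.
So some table holds at least ⌈273/20⌉ = 14 guests.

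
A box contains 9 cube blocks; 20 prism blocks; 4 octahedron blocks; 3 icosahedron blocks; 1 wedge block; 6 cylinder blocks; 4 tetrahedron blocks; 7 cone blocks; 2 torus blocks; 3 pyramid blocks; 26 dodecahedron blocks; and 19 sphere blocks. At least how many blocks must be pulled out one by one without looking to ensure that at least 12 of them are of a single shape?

73

The 12 shapes are the holes; the blocks drawn are the pigeons.
To avoid 12 of any one shape, the worst case takes at most 11 of each shape, or every block of a shape that has fewer than 11.
That gives 9 + 11 + 4 + 3 + 1 + 6 + 4 + 7 + 2 + 3 + 11 + 11 = 72 blocks with no shape reaching 12.
The next block forces some shape to 12, so 72 + 1 = 73.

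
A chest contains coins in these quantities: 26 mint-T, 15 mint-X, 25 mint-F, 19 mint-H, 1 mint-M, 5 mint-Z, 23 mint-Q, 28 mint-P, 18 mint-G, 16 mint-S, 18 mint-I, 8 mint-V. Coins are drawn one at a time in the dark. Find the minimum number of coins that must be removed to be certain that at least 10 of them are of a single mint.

Pigeonhole: put each drawn coin into a box by mint. The largest draw with every box below 10 takes min(count, 9) from each mint; mints with fewer than 9 contribute all they have.
Σ min(cᵢ, 9) = 9 + 9 + 9 + 9 + 1 + 5 + 9 + 9 + 9 + 9 + 9 + 8 = 95.
Draw number 95 + 1 = 96 must push one box to 10.

96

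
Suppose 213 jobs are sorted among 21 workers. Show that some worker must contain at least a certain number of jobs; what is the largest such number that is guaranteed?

By pigeonhole, the 21 workers are the holes and the 213 jobs are the pigeons.
If every worker held at most 10 jobs, the total would be at most 21 × 10 = 210, which is less than 213.
So some worker holds at least ⌈213/21⌉ = 11 jobs.

11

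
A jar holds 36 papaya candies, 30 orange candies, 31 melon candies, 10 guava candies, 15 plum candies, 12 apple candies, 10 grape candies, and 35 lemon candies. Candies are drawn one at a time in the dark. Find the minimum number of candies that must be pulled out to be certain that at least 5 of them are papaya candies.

148

In the worst case for collecting papaya candies, every non-papaya candy comes out first.
There are 30 + 31 + 10 + 15 + 12 + 10 + 35 = 143 non-papaya candies altogether.
After those, each further candy must be papaya, so 143 + 5 = 148 draws guarantee 5 papaya candies.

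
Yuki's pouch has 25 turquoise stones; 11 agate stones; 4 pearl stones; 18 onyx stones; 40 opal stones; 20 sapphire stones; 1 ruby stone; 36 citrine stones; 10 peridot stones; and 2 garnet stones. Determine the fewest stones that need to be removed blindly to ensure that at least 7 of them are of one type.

50

The 10 types are the holes; the stones drawn are the pigeons.
To avoid 7 of any one type, the worst case takes at most 6 of each type, or every stone of a type that has fewer than 6.
That gives 6 + 6 + 4 + 6 + 6 + 6 + 1 + 6 + 6 + 2 = 49 stones with no type reaching 7.
The next stone forces some type to 7, so 49 + 1 = 50.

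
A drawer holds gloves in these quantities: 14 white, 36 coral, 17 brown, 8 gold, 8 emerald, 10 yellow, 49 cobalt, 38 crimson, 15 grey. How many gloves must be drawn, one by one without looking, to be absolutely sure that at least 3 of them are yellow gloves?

188

In the worst case for collecting yellow gloves, every non-yellow glove comes out first.
There are 14 + 36 + 17 + 8 + 8 + 49 + 38 + 15 = 185 non-yellow gloves altogether.
After those, each further glove must be yellow, so 185 + 3 = 188 draws guarantee 3 yellow gloves.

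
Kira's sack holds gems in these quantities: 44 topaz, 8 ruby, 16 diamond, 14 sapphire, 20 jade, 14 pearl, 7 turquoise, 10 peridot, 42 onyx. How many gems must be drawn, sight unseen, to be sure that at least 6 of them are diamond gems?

In the worst case for collecting diamond gems, every non-diamond gem comes out first.
There are 44 + 8 + 14 + 20 + 14 + 7 + 10 + 42 = 159 non-diamond gems altogether.
After those, each further gem must be diamond, so 159 + 6 = 165 draws guarantee 6 diamond gems.

165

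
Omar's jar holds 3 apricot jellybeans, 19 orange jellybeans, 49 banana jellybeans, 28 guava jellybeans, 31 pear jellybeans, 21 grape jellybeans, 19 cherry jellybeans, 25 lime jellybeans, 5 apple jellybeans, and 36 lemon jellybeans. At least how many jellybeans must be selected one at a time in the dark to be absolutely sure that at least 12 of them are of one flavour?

97

By pigeonhole, the 10 flavours are the holes; the jellybeans drawn are the pigeons.
To avoid 12 of any one flavour, the worst case takes at most 11 of each flavour, or every jellybean of a flavour that has fewer than 11.
That gives 3 + 11 + 11 + 11 + 11 + 11 + 11 + 11 + 5 + 11 = 96 jellybeans with no flavour reaching 12.
The next jellybean forces some flavour to 12, so 96 + 1 = 97.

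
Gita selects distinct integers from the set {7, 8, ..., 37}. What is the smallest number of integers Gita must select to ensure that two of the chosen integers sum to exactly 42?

18

Two chosen integers sum to 42 exactly when both halves of some pair {x, 42−x} with 7 ≤ x ≤ 42−x ≤ 35 are chosen — 14 such pairs.
The remaining 3 elements (those with no distinct partner in range) can never complete a 42-sum, so the worst case takes all of them and one from each pair: 3 + 14 = 17.
By the pigeonhole principle, the 18th integer has to be the second member of some pair, so 17 + 1 = 18.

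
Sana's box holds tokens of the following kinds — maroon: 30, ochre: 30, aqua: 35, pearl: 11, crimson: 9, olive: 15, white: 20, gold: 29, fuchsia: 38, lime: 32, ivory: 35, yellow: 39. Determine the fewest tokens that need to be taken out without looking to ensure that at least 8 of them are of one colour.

An adversary could hand out at most 7 tokens per colour: 7 + 7 + 7 + 7 + 7 + 7 + 7 + 7 + 7 + 7 + 7 + 7 = 84 tokens and still no colour has 8.
Pigeonhole: one more token lands in a colour already at 7, so 85 draws are enough and 84 are not.

85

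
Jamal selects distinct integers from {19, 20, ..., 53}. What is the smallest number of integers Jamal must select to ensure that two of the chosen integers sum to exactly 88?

27

A set avoiding the sum 88 can contain at most one of each pair {x, 88−x}, plus the 17 elements whose complement lies outside the range or equal to its own complement.
The integers 19, …, 44 (26 of them) are such a set: any two sum to at least 19+20 = 39 and at most 43+44 = 87 < 88.
By the pigeonhole principle, any 27th integer completes one of the 9 pairs, so 27 choices force a sum of 88.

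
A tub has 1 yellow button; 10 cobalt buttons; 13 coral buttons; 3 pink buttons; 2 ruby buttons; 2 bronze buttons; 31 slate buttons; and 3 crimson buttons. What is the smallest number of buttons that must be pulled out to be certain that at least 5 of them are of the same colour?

24

Put each drawn button into a box by colour. The largest draw with every box below 5 takes min(count, 4) from each colour; colours with fewer than 4 contribute all they have.
Σ min(cᵢ, 4) = 1 + 4 + 4 + 3 + 2 + 2 + 4 + 3 = 23.
Draw number 23 + 1 = 24 must push one box to 5.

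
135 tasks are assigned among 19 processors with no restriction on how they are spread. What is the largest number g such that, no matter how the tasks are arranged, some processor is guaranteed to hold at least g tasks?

8

Pigeonhole: the 19 processors are the holes and the 135 tasks are the pigeons.
If every processor held at most 7 tasks, the total would be at most 19 × 7 = 133, which is less than 135.
So some processor holds at least ⌈135/19⌉ = 8 tasks.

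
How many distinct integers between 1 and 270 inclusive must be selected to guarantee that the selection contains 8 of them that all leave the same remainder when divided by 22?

By the pigeonhole principle, the 22 residue classes mod 22 are the pigeonholes.
With 154 integers one could put 7 in each residue class and have no class reach 8.
The 155th integer pushes some class to 8, so 22·7 + 1 = 155.

155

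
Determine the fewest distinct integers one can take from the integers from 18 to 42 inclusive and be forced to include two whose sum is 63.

15

Group the elements by complementary pair {x, 63−x}: {21,42}, {22,41}, {23,40}, …, giving 11 two-element pairs and 3 integers whose partner 63−x falls outside [18,42].
By the pigeonhole principle, treating each of those 14 groups as a pigeonhole, one can pick one integer per group — 14 integers — with no two summing to 63.
The 15th integer lands in an occupied pair, forcing a sum of 63.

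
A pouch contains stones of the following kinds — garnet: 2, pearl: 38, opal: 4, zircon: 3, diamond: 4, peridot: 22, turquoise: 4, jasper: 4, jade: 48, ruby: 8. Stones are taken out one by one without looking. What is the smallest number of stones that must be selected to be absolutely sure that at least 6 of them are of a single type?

42

By the pigeonhole principle, the 10 types are the holes; the stones drawn are the pigeons.
To avoid 6 of any one type, the worst case takes at most 5 of each type, or every stone of a type that has fewer than 5.
That gives 2 + 5 + 4 + 3 + 4 + 5 + 4 + 4 + 5 + 5 = 41 stones with no type reaching 6.
The next stone forces some type to 6, so 41 + 1 = 42.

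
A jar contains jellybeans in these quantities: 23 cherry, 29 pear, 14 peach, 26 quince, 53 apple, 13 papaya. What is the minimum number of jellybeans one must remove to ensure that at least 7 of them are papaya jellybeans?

152

In the worst case for collecting papaya jellybeans, every non-papaya jellybean comes out first.
There are 23 + 29 + 14 + 26 + 53 = 145 non-papaya jellybeans altogether.
After those, each further jellybean must be papaya, so 145 + 7 = 152 draws guarantee 7 papaya jellybeans.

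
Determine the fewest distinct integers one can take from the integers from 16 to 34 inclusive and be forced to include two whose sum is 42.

15

A set avoiding the sum 42 can contain at most one of each pair {x, 42−x}, plus the 9 elements whose complement lies outside the range or equal to its own complement.
The integers 21, …, 34 (14 of them) are such a set: any two sum to at least 21+22 = 43 > 42.
Pigeonhole: any 15th integer completes one of the 5 pairs, so 15 choices force a sum of 42.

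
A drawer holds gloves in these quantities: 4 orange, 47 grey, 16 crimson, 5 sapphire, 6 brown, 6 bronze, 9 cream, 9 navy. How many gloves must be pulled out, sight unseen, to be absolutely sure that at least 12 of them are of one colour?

An adversary could hand out at most 11 gloves per colour (6 colours run out sooner): 4 + 11 + 11 + 5 + 6 + 6 + 9 + 9 = 61 gloves and still no colour has 12.
One more glove lands in a colour already at 11, so 62 draws are enough and 61 are not.

62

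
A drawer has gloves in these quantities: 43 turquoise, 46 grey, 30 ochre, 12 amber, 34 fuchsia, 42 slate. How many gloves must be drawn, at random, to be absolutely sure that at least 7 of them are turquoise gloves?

171

In the worst case for collecting turquoise gloves, every non-turquoise glove comes out first.
There are 46 + 30 + 12 + 34 + 42 = 164 non-turquoise gloves altogether.
After those, each further glove must be turquoise, so 164 + 7 = 171 draws guarantee 7 turquoise gloves.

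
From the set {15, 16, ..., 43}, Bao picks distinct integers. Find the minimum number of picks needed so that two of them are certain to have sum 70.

22

A set avoiding the sum 70 can contain at most one of each pair {x, 70−x}, plus the 13 elements whose complement lies outside the range or equal to its own complement.
The integers 15, …, 35 (21 of them) are such a set: any two sum to at least 15+16 = 31 and at most 34+35 = 69 < 70.
Any 22nd integer completes one of the 8 pairs, so 22 choices force a sum of 70.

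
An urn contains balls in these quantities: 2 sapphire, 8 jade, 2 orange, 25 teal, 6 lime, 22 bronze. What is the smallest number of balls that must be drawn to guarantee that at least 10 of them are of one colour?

An adversary could hand out at most 9 balls per colour (4 colours run out sooner): 2 + 8 + 2 + 9 + 6 + 9 = 36 balls and still no colour has 10.
One more ball lands in a colour already at 9, so 37 draws are enough and 36 are not.

37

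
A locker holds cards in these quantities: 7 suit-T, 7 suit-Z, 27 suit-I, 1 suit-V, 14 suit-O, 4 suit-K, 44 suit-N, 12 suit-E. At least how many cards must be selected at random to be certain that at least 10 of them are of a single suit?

The 8 suits are the holes; the cards drawn are the pigeons.
To avoid 10 of any one suit, the worst case takes at most 9 of each suit, or every card of a suit that has fewer than 9.
That gives 7 + 7 + 9 + 1 + 9 + 4 + 9 + 9 = 55 cards with no suit reaching 10.
The next card forces some suit to 10, so 55 + 1 = 56.

56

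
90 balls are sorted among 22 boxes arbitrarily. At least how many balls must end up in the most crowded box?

By the pigeonhole principle, the 22 boxes are the holes and the 90 balls are the pigeons.
If every box held at most 4 balls, the total would be at most 22 × 4 = 88, which is less than 90.
So some box holds at least ⌈90/22⌉ = 5 balls.

5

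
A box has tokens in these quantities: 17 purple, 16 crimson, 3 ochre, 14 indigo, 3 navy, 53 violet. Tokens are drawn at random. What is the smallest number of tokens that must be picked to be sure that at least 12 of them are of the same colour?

An adversary could hand out at most 11 tokens per colour (ochre, navy run out sooner): 11 + 11 + 3 + 11 + 3 + 11 = 50 tokens and still no colour has 12.
One more token lands in a colour already at 11, so 51 draws are enough and 50 are not.

51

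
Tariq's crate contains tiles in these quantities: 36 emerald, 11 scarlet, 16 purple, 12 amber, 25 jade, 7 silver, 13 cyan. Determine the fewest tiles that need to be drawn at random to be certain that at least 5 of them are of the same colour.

29

Pigeonhole: put each drawn tile into a box by colour. The largest draw with every box below 5 takes min(count, 4) from each colour.
Σ min(cᵢ, 4) = 4 + 4 + 4 + 4 + 4 + 4 + 4 = 28.
Draw number 28 + 1 = 29 must push one box to 5.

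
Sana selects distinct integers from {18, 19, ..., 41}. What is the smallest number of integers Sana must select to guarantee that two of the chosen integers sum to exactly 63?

15

Two chosen integers sum to 63 exactly when both halves of some pair {x, 63−x} with 22 ≤ x ≤ 63−x ≤ 41 are chosen — 10 such pairs.
The remaining 4 elements (those with no distinct partner in range) can never complete a 63-sum, so the worst case takes all of them and one from each pair: 4 + 10 = 14.
The 15th integer has to be the second member of some pair, so 14 + 1 = 15.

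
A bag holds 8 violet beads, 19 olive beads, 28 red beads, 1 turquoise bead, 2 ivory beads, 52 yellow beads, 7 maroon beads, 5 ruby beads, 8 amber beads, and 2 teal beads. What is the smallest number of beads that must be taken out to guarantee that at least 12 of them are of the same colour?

Put each drawn bead into a box by colour. The largest draw with every box below 12 takes min(count, 11) from each colour; colours with fewer than 11 contribute all they have.
Σ min(cᵢ, 11) = 8 + 11 + 11 + 1 + 2 + 11 + 7 + 5 + 8 + 2 = 66.
Draw number 66 + 1 = 67 must push one box to 12.

67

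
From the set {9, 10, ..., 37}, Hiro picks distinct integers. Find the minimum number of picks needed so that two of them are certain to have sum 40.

Group the elements by complementary pair {x, 40−x}: {9,31}, {10,30}, {11,29}, …, giving 11 two-element pairs, the single value 20 (it cannot pair with itself since the integers are distinct), and 6 integers whose partner 40−x falls outside [9,37].
Treating each of those 18 groups as a pigeonhole, one can pick one integer per group — 18 integers — with no two summing to 40.
The 19th integer lands in an occupied pair, forcing a sum of 40.

19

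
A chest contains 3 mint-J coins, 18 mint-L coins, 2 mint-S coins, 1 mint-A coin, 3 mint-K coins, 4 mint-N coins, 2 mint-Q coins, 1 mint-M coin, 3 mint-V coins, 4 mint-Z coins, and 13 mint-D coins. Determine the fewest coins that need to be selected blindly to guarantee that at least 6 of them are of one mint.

Put each drawn coin into a box by mint. The largest draw with every box below 6 takes min(count, 5) from each mint; mints with fewer than 5 contribute all they have.
Σ min(cᵢ, 5) = 3 + 5 + 2 + 1 + 3 + 4 + 2 + 1 + 3 + 4 + 5 = 33.
Draw number 33 + 1 = 34 must push one box to 6.

34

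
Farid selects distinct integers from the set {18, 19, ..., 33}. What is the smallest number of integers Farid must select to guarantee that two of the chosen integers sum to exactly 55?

A set avoiding the sum 55 can contain at most one of each pair {x, 55−x}, plus the 4 elements whose complement lies outside the range.
The integers 18, …, 27 (10 of them) are such a set: any two sum to at least 18+19 = 37 and at most 26+27 = 53 < 55.
Any 11th integer completes one of the 6 pairs, so 11 choices force a sum of 55.

11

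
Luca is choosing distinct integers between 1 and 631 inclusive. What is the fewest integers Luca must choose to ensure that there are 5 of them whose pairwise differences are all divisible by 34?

137

Integers whose pairwise differences are multiples of 34 are exactly those sharing a remainder mod 34. Pigeonhole: the 34 residue classes mod 34 are the pigeonholes.
With 136 integers one could put 4 in each residue class and have no class reach 5.
The 137th integer pushes some class to 5, so 34·4 + 1 = 137.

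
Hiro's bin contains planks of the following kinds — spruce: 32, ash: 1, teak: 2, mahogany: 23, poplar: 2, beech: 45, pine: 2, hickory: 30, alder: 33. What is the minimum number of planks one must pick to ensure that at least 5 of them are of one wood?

28

Pigeonhole: the 9 woods are the holes; the planks drawn are the pigeons.
To avoid 5 of any one wood, the worst case takes at most 4 of each wood, or every plank of a wood that has fewer than 4.
That gives 4 + 1 + 2 + 4 + 2 + 4 + 2 + 4 + 4 = 27 planks with no wood reaching 5.
The next plank forces some wood to 5, so 27 + 1 = 28.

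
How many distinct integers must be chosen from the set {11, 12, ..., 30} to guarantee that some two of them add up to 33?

15

A set avoiding the sum 33 can contain at most one of each pair {x, 33−x}, plus the 8 elements whose complement lies outside the range.
The integers 17, …, 30 (14 of them) are such a set: any two sum to at least 17+18 = 35 > 33.
Any 15th integer completes one of the 6 pairs, so 15 choices force a sum of 33.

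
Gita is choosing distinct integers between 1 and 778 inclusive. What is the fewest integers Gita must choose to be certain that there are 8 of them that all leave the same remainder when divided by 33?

By the pigeonhole principle, the 33 residue classes mod 33 are the pigeonholes.
With 231 integers one could put 7 in each residue class and have no class reach 8.
The 232nd integer pushes some class to 8, so 33·7 + 1 = 232.

232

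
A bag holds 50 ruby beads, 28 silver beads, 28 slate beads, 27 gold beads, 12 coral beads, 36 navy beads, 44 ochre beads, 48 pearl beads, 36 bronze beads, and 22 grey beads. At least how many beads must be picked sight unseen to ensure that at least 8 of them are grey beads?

In the worst case for collecting grey beads, every non-grey bead comes out first.
There are 50 + 28 + 28 + 27 + 12 + 36 + 44 + 48 + 36 = 309 non-grey beads altogether.
After those, each further bead must be grey, so 309 + 8 = 317 draws guarantee 8 grey beads.

317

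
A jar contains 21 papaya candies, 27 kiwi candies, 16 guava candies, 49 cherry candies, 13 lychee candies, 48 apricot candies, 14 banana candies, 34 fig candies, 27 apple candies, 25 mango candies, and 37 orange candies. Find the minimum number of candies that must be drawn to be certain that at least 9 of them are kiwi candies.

293

In the worst case for collecting kiwi candies, every non-kiwi candy comes out first.
There are 21 + 16 + 49 + 13 + 48 + 14 + 34 + 27 + 25 + 37 = 284 non-kiwi candies altogether.
After those, each further candy must be kiwi, so 284 + 9 = 293 draws guarantee 9 kiwi candies.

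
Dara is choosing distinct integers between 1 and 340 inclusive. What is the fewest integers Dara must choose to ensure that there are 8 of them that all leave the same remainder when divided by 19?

The 19 residue classes mod 19 are the pigeonholes.
With 133 integers one could put 7 in each residue class and have no class reach 8.
The 134th integer pushes some class to 8, so 19·7 + 1 = 134.

134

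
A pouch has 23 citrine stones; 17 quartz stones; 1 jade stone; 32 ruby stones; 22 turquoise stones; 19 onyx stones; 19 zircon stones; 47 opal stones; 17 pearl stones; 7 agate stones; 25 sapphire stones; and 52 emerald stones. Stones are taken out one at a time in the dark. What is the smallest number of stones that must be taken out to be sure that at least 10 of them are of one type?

By the pigeonhole principle, the 12 types are the holes; the stones drawn are the pigeons.
To avoid 10 of any one type, the worst case takes at most 9 of each type, or every stone of a type that has fewer than 9.
That gives 9 + 9 + 1 + 9 + 9 + 9 + 9 + 9 + 9 + 7 + 9 + 9 = 98 stones with no type reaching 10.
The next stone forces some type to 10, so 98 + 1 = 99.

99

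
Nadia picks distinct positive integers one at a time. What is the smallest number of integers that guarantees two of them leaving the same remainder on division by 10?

11

By pigeonhole, the 10 residue classes mod 10 are the pigeonholes.
With 10 integers one could put 1 in each residue class and have no class reach 2.
The 11th integer pushes some class to 2, so 10·1 + 1 = 11.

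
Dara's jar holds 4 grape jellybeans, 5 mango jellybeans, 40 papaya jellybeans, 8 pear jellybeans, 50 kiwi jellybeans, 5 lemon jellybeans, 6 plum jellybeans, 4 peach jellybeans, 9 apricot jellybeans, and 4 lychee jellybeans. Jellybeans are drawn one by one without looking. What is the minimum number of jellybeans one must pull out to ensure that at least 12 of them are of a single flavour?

An adversary could hand out at most 11 jellybeans per flavour (8 flavours run out sooner): 4 + 5 + 11 + 8 + 11 + 5 + 6 + 4 + 9 + 4 = 67 jellybeans and still no flavour has 12.
One more jellybean lands in a flavour already at 11, so 68 draws are enough and 67 are not.

68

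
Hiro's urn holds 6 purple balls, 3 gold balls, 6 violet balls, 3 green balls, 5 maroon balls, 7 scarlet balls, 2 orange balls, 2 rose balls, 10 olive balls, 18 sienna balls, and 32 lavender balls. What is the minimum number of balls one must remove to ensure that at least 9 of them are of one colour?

59

Put each drawn ball into a box by colour. The largest draw with every box below 9 takes min(count, 8) from each colour; colours with fewer than 8 contribute all they have.
Σ min(cᵢ, 8) = 6 + 3 + 6 + 3 + 5 + 7 + 2 + 2 + 8 + 8 + 8 = 58.
Draw number 58 + 1 = 59 must push one box to 9.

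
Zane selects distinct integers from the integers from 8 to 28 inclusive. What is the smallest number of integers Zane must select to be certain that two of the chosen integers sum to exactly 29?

A set avoiding the sum 29 can contain at most one of each pair {x, 29−x}, plus the 7 elements whose complement lies outside the range.
The integers 15, …, 28 (14 of them) are such a set: any two sum to at least 15+16 = 31 > 29.
By the pigeonhole principle, any 15th integer completes one of the 7 pairs, so 15 choices force a sum of 29.

15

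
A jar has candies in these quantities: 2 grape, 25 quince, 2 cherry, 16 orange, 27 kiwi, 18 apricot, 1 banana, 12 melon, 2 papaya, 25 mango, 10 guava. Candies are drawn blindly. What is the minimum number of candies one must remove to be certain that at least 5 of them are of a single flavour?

36

By the pigeonhole principle, the 11 flavours are the holes; the candies drawn are the pigeons.
To avoid 5 of any one flavour, the worst case takes at most 4 of each flavour, or every candy of a flavour that has fewer than 4.
That gives 2 + 4 + 2 + 4 + 4 + 4 + 1 + 4 + 2 + 4 + 4 = 35 candies with no flavour reaching 5.
The next candy forces some flavour to 5, so 35 + 1 = 36.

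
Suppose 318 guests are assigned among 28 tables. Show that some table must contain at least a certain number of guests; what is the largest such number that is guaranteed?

12

By pigeonhole, the 28 tables are the holes and the 318 guests are the pigeons.
If every table held at most 11 guests, the total would be at most 28 × 11 = 308, which is less than 318.
So some table holds at least ⌈318/28⌉ = 12 guests.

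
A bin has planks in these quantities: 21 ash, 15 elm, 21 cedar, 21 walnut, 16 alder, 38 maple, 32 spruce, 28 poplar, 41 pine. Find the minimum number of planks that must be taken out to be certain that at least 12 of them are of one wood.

Pigeonhole: put each drawn plank into a box by wood. The largest draw with every box below 12 takes min(count, 11) from each wood.
Σ min(cᵢ, 11) = 11 + 11 + 11 + 11 + 11 + 11 + 11 + 11 + 11 = 99.
Draw number 99 + 1 = 100 must push one box to 12.

100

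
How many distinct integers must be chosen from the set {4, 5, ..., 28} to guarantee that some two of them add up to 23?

A set avoiding the sum 23 can contain at most one of each pair {x, 23−x}, plus the 9 elements whose complement lies outside the range.
The integers 12, …, 28 (17 of them) are such a set: any two sum to at least 12+13 = 25 > 23.
Any 18th integer completes one of the 8 pairs, so 18 choices force a sum of 23.

18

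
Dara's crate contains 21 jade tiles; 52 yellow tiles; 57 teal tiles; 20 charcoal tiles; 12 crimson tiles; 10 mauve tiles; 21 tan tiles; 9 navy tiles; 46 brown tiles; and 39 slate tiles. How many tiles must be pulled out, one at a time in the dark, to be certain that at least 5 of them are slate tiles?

In the worst case for collecting slate tiles, every non-slate tile comes out first.
There are 21 + 52 + 57 + 20 + 12 + 10 + 21 + 9 + 46 = 248 non-slate tiles altogether.
After those, each further tile must be slate, so 248 + 5 = 253 draws guarantee 5 slate tiles.

253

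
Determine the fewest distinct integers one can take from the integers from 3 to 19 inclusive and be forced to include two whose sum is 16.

13

Two chosen integers sum to 16 exactly when both halves of some pair {x, 16−x} with 3 ≤ x ≤ 16−x ≤ 13 are chosen — 5 such pairs.
The remaining 7 elements (those with no distinct partner in range) can never complete a 16-sum, so the worst case takes all of them and one from each pair: 7 + 5 = 12.
The 13th integer has to be the second member of some pair, so 12 + 1 = 13.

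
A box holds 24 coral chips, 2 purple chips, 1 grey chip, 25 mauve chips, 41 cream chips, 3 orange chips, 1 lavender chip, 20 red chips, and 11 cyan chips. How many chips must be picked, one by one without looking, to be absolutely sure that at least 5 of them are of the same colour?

28

Pigeonhole: put each drawn chip into a box by colour. The largest draw with every box below 5 takes min(count, 4) from each colour; colours with fewer than 4 contribute all they have.
Σ min(cᵢ, 4) = 4 + 2 + 1 + 4 + 4 + 3 + 1 + 4 + 4 = 27.
Draw number 27 + 1 = 28 must push one box to 5.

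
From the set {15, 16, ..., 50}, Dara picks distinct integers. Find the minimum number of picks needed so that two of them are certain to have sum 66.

A set avoiding the sum 66 can contain at most one of each pair {x, 66−x}, plus the 2 elements whose complement lies outside the range or equal to its own complement.
The integers 15, …, 33 (19 of them) are such a set: any two sum to at least 15+16 = 31 and at most 32+33 = 65 < 66.
Any 20th integer completes one of the 17 pairs, so 20 choices force a sum of 66.

20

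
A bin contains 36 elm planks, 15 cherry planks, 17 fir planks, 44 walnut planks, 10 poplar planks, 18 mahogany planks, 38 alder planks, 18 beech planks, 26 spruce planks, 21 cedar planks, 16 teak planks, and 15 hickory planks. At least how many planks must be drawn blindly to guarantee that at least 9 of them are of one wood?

97

Put each drawn plank into a box by wood. The largest draw with every box below 9 takes min(count, 8) from each wood.
Σ min(cᵢ, 8) = 8 + 8 + 8 + 8 + 8 + 8 + 8 + 8 + 8 + 8 + 8 + 8 = 96.
Draw number 96 + 1 = 97 must push one box to 9.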